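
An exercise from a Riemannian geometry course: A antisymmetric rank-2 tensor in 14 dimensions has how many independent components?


A antisymmetric rank-2 tensor in d dimensions has d(d-1)/2 independent components.
d = 14
d(d-1)/2 = 14 * 13 / 2 = 182 / 2 = 91

91


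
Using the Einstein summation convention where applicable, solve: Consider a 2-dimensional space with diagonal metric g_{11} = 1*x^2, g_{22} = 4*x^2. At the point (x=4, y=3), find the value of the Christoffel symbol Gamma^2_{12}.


For a diagonal metric, Gamma^k_{ij} = (1/2) g^{kk} (dg_{ik}/dx_j + dg_{jk}/dx_i - dg_{ij}/dx_k).
The metric is diagonal, so g_{ab} = 0 for a != b.
At the given point: g_{11} = 16, g_{22} = 64
g^{22} = 1/64
dg_{12}/dx_2 = 0 (off-diagonal)
dg_{22}/dx_1 = dg_{22}/dx_1 = 32
dg_{12}/dx_2 = 0 (off-diagonal)
Numerator = 0 + 32 - 0 = 32
Gamma^2_{12} = 32 / (2 * 64) = 1/4

1/4


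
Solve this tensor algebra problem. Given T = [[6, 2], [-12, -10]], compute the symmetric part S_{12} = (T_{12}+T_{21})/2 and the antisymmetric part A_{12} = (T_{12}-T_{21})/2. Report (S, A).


T_{12} = 2
T_{21} = -12
S_{12} = (2 + -12)/2 = -10/2 = -5
A_{12} = (2 - -12)/2 = 14/2 = 7
Check: S + A = -5 + 7 = 2 = T_{12}.

(-5, 7)


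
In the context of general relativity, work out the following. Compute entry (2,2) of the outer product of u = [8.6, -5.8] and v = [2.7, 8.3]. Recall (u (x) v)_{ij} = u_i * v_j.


The outer product entry T_{ij} = u_i * v_j.
We need i=2, j=2.
u_2 = -5.8, v_2 = 8.3
T_{2,2} = -5.8 * 8.3 = -48.14

-48.14


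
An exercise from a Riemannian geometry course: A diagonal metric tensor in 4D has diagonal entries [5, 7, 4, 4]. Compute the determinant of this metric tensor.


For a diagonal metric, the determinant is the product of diagonal entries.
Diagonal entries: 5, 7, 4, 4
det(g) = 5 * 7 * 4 * 4 = 560

560


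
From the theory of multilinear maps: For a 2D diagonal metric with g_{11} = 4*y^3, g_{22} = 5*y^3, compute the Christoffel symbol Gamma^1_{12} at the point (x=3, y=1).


For a diagonal metric, Gamma^k_{ij} = (1/2) g^{kk} (dg_{ik}/dx_j + dg_{jk}/dx_i - dg_{ij}/dx_k).
The metric is diagonal, so g_{ab} = 0 for a != b.
At the given point: g_{11} = 4, g_{22} = 5
g^{11} = 1/4
dg_{11}/dx_2 = dg_{11}/dx_2 = 12
dg_{21}/dx_1 = 0 (off-diagonal)
dg_{12}/dx_1 = 0 (off-diagonal)
Numerator = 12 + 0 - 0 = 12
Gamma^1_{12} = 12 / (2 * 4) = 3/2

3/2


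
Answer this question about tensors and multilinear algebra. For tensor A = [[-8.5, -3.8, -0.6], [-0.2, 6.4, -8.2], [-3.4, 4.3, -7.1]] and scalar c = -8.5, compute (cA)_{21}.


Scalar multiplication: (cA)_{ij} = c * A_{ij}.
c = -8.5
A_{21} = -0.2
(cA)_{21} = -8.5 * -0.2 = 1.7

1.7


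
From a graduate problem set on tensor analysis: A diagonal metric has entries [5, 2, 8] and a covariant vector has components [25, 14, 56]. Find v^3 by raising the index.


To raise an index with a diagonal metric: v^i = v_i / g_{ii}.
For index 3: v_3 = 56, g_{33} = 8
v^3 = 56 / 8 = 7

7


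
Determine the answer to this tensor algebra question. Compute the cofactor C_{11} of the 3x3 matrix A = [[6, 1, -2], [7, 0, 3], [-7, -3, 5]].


To find cofactor C_{11}, delete row 1 and column 1.
The resulting 2x2 submatrix is: [[0, 3], [-3, 5]]
Minor M_{11} = 0*5 - 3*-3
  = 0 - -9 = 9
Sign = (-1)^(1+1) = (-1)^2 = 1
Cofactor C_{11} = 1 * 9 = 9

9


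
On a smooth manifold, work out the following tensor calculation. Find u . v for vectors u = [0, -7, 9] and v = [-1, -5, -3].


The inner product u . v = sum of u_i * v_i.
Term-by-term: 0 * -1, -7 * -5, 9 * -3
Products: 0, 35, -27
Sum = 0 + 35 + -27 = 8

8


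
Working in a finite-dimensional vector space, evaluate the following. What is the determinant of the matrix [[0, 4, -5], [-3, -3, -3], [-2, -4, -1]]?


Expanding along the first row, det(A) = a11*M_11 - a12*M_12 + a13*M_13, where M_1j is the (1,j) minor.
Minor M_11 = -3*-1 - -3*-4 = -9
Minor M_12 = -3*-1 - -3*-2 = -3
Minor M_13 = -3*-4 - -3*-2 = 6
det = 0*(-9) - 4*(-3) + -5*(6)
    = 0 - -12 + -30
    = -18

-18


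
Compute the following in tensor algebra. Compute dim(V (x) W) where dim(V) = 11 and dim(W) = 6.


The dimension of a tensor product is the product of dimensions.
dim(V) = 11, dim(W) = 6
dim(V (x) W) = 11 * 6 = 66

66


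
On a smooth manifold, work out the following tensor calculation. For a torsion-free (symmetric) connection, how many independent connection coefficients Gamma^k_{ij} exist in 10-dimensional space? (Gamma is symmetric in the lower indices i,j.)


Christoffel symbols Gamma^k_{ij} are symmetric in i,j, so there are d * d(d+1)/2 independent symbols.
d = 10
d(d+1)/2 = 10 * 11 / 2 = 55
Total = 10 * 55 = 550

550


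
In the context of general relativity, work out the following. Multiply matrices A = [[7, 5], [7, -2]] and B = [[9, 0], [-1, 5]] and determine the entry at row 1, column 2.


(AB)_{ij} = sum_k A_{ik} B_{kj}.
For i=1, j=2:
A_{11} * B_{12} = 7 * 0 = 0
A_{12} * B_{22} = 5 * 5 = 25
Sum = 0 + 25 = 25

25


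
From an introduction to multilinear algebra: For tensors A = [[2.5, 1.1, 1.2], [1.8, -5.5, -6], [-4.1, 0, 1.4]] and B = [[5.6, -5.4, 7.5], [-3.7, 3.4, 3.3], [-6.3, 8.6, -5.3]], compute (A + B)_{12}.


Tensor addition is component-wise: (A + B)_{ij} = A_{ij} + B_{ij}.
A_{12} = 1.1
B_{12} = -5.4
(A + B)_{12} = 1.1 + -5.4 = -4.3

-4.3


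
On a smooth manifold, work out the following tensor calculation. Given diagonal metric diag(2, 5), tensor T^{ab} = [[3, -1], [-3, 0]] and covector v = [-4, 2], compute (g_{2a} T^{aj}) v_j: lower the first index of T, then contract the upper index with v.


Step 1: lower the first index. For a diagonal metric, g_{ia} T^{aj} = g_{ii} T^{ij} (no sum on i).
g_{22} = 5
S_2{}^1 = 5 * T^{21} = 5 * -3 = -15
S_2{}^2 = 5 * T^{22} = 5 * 0 = 0
Step 2: contract S_2{}^j with v_j.
S_2{}^1 * v_1 = -15 * -4 = 60
S_2{}^2 * v_2 = 0 * 2 = 0
Result = 60 + 0 = 60

60


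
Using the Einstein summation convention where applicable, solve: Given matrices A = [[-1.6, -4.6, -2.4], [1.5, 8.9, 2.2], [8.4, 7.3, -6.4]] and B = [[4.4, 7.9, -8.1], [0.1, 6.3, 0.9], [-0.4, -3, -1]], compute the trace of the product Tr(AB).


Tr(AB) = sum_i (AB)_{ii} where (AB)_{ii} = sum_k A_{ik} B_{ki}.
(AB)_{11} = -1.6*4.4 + -4.6*0.1 + -2.4*-0.4 = -6.54
(AB)_{22} = 1.5*7.9 + 8.9*6.3 + 2.2*-3 = 61.32
(AB)_{33} = 8.4*-8.1 + 7.3*0.9 + -6.4*-1 = -55.07
Tr(AB) = -6.54 + 61.32 + -55.07 = -0.29

-0.29


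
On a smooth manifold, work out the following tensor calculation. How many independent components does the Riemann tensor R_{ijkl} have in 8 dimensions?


The Riemann tensor in d dimensions has d^2(d^2 - 1)/12 independent components.
d = 8, so d^2 = 64
d^2 - 1 = 63
d^2(d^2 - 1) = 64 * 63 = 4032
Divide by 12: 4032 / 12 = 336

336


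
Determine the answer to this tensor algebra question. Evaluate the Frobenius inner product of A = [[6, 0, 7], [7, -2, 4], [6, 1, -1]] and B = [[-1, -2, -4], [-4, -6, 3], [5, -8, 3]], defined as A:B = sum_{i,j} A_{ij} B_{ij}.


A:B = sum over all i,j of A_{ij} * B_{ij}.
Row 1: 6*-1=-6, 0*-2=0, 7*-4=-28 => row sum = -34
Row 2: 7*-4=-28, -2*-6=12, 4*3=12 => row sum = -4
Row 3: 6*5=30, 1*-8=-8, -1*3=-3 => row sum = 19
Total = -34 + -4 + 19 = -19

-19


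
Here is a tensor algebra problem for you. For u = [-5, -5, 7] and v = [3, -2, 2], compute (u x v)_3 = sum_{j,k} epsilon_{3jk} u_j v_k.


(u x v)_3 = sum_{j,k} epsilon_{3jk} u_j v_k. Only permutations of (1,2,3) contribute; the two non-zero terms are:
eps_{312} u_1 v_2 = 1 * -5 * -2 = 10
eps_{321} u_2 v_1 = -1 * -5 * 3 = 15
(u x v)_3 = 25

25


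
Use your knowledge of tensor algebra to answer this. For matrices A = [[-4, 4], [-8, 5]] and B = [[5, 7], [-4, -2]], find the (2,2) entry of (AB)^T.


(AB)^T_{ij} = (AB)_{ji} = sum_k A_{jk} B_{ki}.
For i=2, j=2 we need (AB)_{22}:
A_{21} * B_{12} = -8 * 7 = -56
A_{22} * B_{22} = 5 * -2 = -10
Sum = -56 + -10 = -66

-66


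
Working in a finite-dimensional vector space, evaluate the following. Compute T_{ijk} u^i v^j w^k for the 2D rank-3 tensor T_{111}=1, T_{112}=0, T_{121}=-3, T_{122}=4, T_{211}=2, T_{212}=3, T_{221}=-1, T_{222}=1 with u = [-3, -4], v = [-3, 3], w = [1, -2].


S = sum over i,j,k of T_{ijk} u_i v_j w_k. Expanding all 8 terms:
T_{111}*u_1*v_1*w_1 = 1*-3*-3*1 = 9  (running total: 9)
T_{112}*u_1*v_1*w_2 = 0*-3*-3*-2 = 0  (running total: 9)
T_{121}*u_1*v_2*w_1 = -3*-3*3*1 = 27  (running total: 36)
T_{122}*u_1*v_2*w_2 = 4*-3*3*-2 = 72  (running total: 108)
T_{211}*u_2*v_1*w_1 = 2*-4*-3*1 = 24  (running total: 132)
T_{212}*u_2*v_1*w_2 = 3*-4*-3*-2 = -72  (running total: 60)
T_{221}*u_2*v_2*w_1 = -1*-4*3*1 = 12  (running total: 72)
T_{222}*u_2*v_2*w_2 = 1*-4*3*-2 = 24  (running total: 96)
S = 96

96


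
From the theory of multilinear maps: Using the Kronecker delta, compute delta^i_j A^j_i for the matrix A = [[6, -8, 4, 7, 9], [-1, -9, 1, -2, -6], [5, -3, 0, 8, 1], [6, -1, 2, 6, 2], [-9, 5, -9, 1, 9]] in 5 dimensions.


The contraction (trace) of a rank-2 tensor is the sum of its diagonal elements.
Diagonal entries: A[1,1] = 6, A[2,2] = -9, A[3,3] = 0, A[4,4] = 6, A[5,5] = 9
Tr(A) = 6 + -9 + 0 + 6 + 9 = 12

12


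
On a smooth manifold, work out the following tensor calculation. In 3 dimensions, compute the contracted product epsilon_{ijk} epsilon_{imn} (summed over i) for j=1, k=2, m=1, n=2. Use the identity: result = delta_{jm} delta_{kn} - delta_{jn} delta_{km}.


Using the identity: epsilon_{ijk} epsilon_{imn} = delta_{jm} delta_{kn} - delta_{jn} delta_{km}.
delta_{11} = 1
delta_{22} = 1
delta_{12} = 0
delta_{21} = 0
Result = 1 * 1 - 0 * 0 = 1 - 0 = 1

1


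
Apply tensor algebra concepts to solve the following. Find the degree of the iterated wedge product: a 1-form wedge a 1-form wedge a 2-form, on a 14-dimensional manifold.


The degree of a wedge product is the sum of the degrees of the individual forms.
Degrees: 1, 1, 2
Total degree = 1 + 1 + 2 = 4

4


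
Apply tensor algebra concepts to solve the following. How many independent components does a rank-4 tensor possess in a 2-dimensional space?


The number of components of a rank-r tensor in d dimensions is d^r.
Here d = 2 and r = 4.
2^4 = 16

16


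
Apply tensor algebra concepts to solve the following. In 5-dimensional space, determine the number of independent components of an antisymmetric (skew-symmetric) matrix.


An antisymmetric rank-2 tensor satisfies A_{ij} = -A_{ji}, so diagonal entries are zero.
The independent components are the upper-triangular entries: C(n, 2) = n(n-1)/2.
n = 5
C(5, 2) = 5 * 4 / 2 = 20 / 2 = 10

10


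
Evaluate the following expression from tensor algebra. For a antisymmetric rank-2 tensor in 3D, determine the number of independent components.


A antisymmetric rank-2 tensor in d dimensions has d(d-1)/2 independent components.
d = 3
d(d-1)/2 = 3 * 2 / 2 = 6 / 2 = 3

3


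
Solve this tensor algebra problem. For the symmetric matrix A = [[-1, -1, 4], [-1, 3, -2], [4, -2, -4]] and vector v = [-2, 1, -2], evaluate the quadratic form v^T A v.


First compute Av:
(Av)_1 = -1*-2 + -1*1 + 4*-2 = -7
(Av)_2 = -1*-2 + 3*1 + -2*-2 = 9
(Av)_3 = 4*-2 + -2*1 + -4*-2 = -2
Av = [-7, 9, -2]
Then v^T (Av) = -2*-7 + 1*9 + -2*-2
= 14 + 9 + 4 = 27

27


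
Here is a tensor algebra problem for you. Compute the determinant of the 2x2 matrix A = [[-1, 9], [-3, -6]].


For a 2x2 matrix [[a, b], [c, d]], det = a*d - b*c.
a = -1, b = 9, c = -3, d = -6
a*d = -1 * -6 = 6
b*c = 9 * -3 = -27
det = 6 - -27 = 33

33


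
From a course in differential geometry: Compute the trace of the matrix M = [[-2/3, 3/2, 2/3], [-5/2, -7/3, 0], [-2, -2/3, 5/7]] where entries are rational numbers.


The trace is the sum of diagonal entries.
Diagonal: M[1,1] = -2/3, M[2,2] = -7/3, M[3,3] = 5/7
Tr(M) = -2/3 + -7/3 + 5/7
Computing step by step:
After adding M[1,1]: -2/3
After adding M[2,2]: -3
After adding M[3,3]: -16/7
Tr(M) = -16/7

-16/7


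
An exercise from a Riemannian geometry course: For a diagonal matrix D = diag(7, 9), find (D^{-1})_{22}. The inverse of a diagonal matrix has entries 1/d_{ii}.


For a diagonal matrix, the inverse has entries (D^{-1})_{ii} = 1/d_{ii}.
The diagonal entries are: d_{11} = 7, d_{22} = 9
We need (D^{-1})_{22} = 1/d_{22} = 1/9 = 1/9

1/9


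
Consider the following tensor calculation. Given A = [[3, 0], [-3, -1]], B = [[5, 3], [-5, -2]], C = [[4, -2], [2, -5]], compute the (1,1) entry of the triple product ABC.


(ABC)_{11} = sum_m (AB)_{1m} C_{m1}. First compute row 1 of AB.
(AB)_{11} = 3*5 + 0*-5 = 15
(AB)_{12} = 3*3 + 0*-2 = 9
Now contract with column 1 of C:
(AB)_{11} * C_{11} = 15 * 4 = 60
(AB)_{12} * C_{21} = 9 * 2 = 18
(ABC)_{11} = 60 + 18 = 78

78


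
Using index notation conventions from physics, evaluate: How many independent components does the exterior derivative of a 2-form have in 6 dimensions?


The exterior derivative of a p-form is a (p+1)-form.
Its number of independent components is C(n, p+1).
n = 6, p+1 = 3
C(6, 3) = 20

20


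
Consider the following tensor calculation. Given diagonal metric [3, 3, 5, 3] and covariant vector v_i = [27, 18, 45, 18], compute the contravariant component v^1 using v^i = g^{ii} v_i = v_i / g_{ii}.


To raise an index with a diagonal metric: v^i = v_i / g_{ii}.
For index 1: v_1 = 27, g_{11} = 3
v^1 = 27 / 3 = 9

9


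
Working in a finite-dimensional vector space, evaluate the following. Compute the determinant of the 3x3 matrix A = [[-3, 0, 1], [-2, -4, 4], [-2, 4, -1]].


Expanding along the first row, det(A) = a11*M_11 - a12*M_12 + a13*M_13, where M_1j is the (1,j) minor.
Minor M_11 = -4*-1 - 4*4 = -12
Minor M_12 = -2*-1 - 4*-2 = 10
Minor M_13 = -2*4 - -4*-2 = -16
det = -3*(-12) - 0*(10) + 1*(-16)
    = 36 - 0 + -16
    = 20

20


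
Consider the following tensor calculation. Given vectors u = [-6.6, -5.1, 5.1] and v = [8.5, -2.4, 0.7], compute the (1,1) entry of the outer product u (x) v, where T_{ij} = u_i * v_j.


The outer product entry T_{ij} = u_i * v_j.
We need i=1, j=1.
u_1 = -6.6, v_1 = 8.5
T_{1,1} = -6.6 * 8.5 = -56.1

-56.1


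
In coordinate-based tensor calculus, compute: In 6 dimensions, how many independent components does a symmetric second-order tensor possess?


A symmetric rank-2 tensor in d dimensions has d(d+1)/2 independent components.
d = 6
d(d+1)/2 = 6 * 7 / 2 = 42 / 2 = 21

21


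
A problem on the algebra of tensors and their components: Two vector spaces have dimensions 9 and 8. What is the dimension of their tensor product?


The dimension of a tensor product is the product of dimensions.
dim(V) = 9, dim(W) = 8
dim(V (x) W) = 9 * 8 = 72

72


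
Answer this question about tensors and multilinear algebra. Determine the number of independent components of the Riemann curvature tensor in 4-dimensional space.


The Riemann tensor in d dimensions has d^2(d^2 - 1)/12 independent components.
d = 4, so d^2 = 16
d^2 - 1 = 15
d^2(d^2 - 1) = 16 * 15 = 240
Divide by 12: 240 / 12 = 20

20


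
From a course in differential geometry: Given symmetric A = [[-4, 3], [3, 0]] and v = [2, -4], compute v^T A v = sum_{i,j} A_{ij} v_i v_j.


First compute Av:
(Av)_1 = -4*2 + 3*-4 = -20
(Av)_2 = 3*2 + 0*-4 = 6
Av = [-20, 6]
Then v^T (Av) = 2*-20 + -4*6
= -40 + -24 = -64

-64


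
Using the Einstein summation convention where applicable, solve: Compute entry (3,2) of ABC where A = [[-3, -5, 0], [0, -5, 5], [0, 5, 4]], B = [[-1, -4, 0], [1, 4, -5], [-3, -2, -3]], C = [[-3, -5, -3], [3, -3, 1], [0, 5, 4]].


(ABC)_{32} = sum_m (AB)_{3m} C_{m2}. First compute row 3 of AB.
(AB)_{31} = 0*-1 + 5*1 + 4*-3 = -7
(AB)_{32} = 0*-4 + 5*4 + 4*-2 = 12
(AB)_{33} = 0*0 + 5*-5 + 4*-3 = -37
Now contract with column 2 of C:
(AB)_{31} * C_{12} = -7 * -5 = 35
(AB)_{32} * C_{22} = 12 * -3 = -36
(AB)_{33} * C_{32} = -37 * 5 = -185
(ABC)_{32} = 35 + -36 + -185 = -186

-186


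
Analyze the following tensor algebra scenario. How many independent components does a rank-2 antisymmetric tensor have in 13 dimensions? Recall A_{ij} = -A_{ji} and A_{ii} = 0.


An antisymmetric rank-2 tensor satisfies A_{ij} = -A_{ji}, so diagonal entries are zero.
The independent components are the upper-triangular entries: C(n, 2) = n(n-1)/2.
n = 13
C(13, 2) = 13 * 12 / 2 = 156 / 2 = 78

78


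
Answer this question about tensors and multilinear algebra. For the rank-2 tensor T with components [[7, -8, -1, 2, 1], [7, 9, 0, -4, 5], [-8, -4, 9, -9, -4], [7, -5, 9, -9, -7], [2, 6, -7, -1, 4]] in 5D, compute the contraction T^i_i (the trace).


The contraction (trace) of a rank-2 tensor is the sum of its diagonal elements.
Diagonal entries: A[1,1] = 7, A[2,2] = 9, A[3,3] = 9, A[4,4] = -9, A[5,5] = 4
Tr(A) = 7 + 9 + 9 + -9 + 4 = 20

20


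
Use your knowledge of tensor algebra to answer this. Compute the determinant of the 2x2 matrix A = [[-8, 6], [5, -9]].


For a 2x2 matrix [[a, b], [c, d]], det = a*d - b*c.
a = -8, b = 6, c = 5, d = -9
a*d = -8 * -9 = 72
b*c = 6 * 5 = 30
det = 72 - 30 = 42

42


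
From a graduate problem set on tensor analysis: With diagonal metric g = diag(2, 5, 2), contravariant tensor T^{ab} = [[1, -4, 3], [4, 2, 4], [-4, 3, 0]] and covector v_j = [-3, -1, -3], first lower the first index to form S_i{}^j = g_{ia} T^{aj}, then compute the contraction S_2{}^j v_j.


Step 1: lower the first index. For a diagonal metric, g_{ia} T^{aj} = g_{ii} T^{ij} (no sum on i).
g_{22} = 5
S_2{}^1 = 5 * T^{21} = 5 * 4 = 20
S_2{}^2 = 5 * T^{22} = 5 * 2 = 10
S_2{}^3 = 5 * T^{23} = 5 * 4 = 20
Step 2: contract S_2{}^j with v_j.
S_2{}^1 * v_1 = 20 * -3 = -60
S_2{}^2 * v_2 = 10 * -1 = -10
S_2{}^3 * v_3 = 20 * -3 = -60
Result = -60 + -10 + -60 = -130

-130


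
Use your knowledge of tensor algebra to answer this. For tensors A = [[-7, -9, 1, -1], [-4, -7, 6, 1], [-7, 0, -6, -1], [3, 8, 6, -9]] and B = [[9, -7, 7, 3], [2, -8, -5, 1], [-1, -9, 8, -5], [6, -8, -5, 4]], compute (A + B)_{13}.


Tensor addition is component-wise: (A + B)_{ij} = A_{ij} + B_{ij}.
A_{13} = 1
B_{13} = 7
(A + B)_{13} = 1 + 7 = 8

8


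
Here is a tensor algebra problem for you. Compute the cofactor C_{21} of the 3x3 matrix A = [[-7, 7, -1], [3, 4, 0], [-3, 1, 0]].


To find cofactor C_{21}, delete row 2 and column 1.
The resulting 2x2 submatrix is: [[7, -1], [1, 0]]
Minor M_{21} = 7*0 - -1*1
  = 0 - -1 = 1
Sign = (-1)^(2+1) = (-1)^3 = -1
Cofactor C_{21} = -1 * 1 = -1

-1


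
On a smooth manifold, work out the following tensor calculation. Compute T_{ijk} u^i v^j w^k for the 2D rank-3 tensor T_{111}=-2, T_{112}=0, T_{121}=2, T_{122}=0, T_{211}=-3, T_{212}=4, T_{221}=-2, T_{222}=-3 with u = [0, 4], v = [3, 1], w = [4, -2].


S = sum over i,j,k of T_{ijk} u_i v_j w_k. Expanding all 8 terms:
T_{111}*u_1*v_1*w_1 = -2*0*3*4 = 0  (running total: 0)
T_{112}*u_1*v_1*w_2 = 0*0*3*-2 = 0  (running total: 0)
T_{121}*u_1*v_2*w_1 = 2*0*1*4 = 0  (running total: 0)
T_{122}*u_1*v_2*w_2 = 0*0*1*-2 = 0  (running total: 0)
T_{211}*u_2*v_1*w_1 = -3*4*3*4 = -144  (running total: -144)
T_{212}*u_2*v_1*w_2 = 4*4*3*-2 = -96  (running total: -240)
T_{221}*u_2*v_2*w_1 = -2*4*1*4 = -32  (running total: -272)
T_{222}*u_2*v_2*w_2 = -3*4*1*-2 = 24  (running total: -248)
S = -248

-248


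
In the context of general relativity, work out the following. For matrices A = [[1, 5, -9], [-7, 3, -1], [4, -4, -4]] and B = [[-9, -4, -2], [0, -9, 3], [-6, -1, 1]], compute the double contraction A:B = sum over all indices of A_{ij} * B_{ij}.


A:B = sum over all i,j of A_{ij} * B_{ij}.
Row 1: 1*-9=-9, 5*-4=-20, -9*-2=18 => row sum = -11
Row 2: -7*0=0, 3*-9=-27, -1*3=-3 => row sum = -30
Row 3: 4*-6=-24, -4*-1=4, -4*1=-4 => row sum = -24
Total = -11 + -30 + -24 = -65

-65


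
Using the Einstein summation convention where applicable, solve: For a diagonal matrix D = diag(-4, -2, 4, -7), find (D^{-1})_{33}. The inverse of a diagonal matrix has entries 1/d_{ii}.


For a diagonal matrix, the inverse has entries (D^{-1})_{ii} = 1/d_{ii}.
The diagonal entries are: d_{11} = -4, d_{22} = -2, d_{33} = 4, d_{44} = -7
We need (D^{-1})_{33} = 1/d_{33} = 1/4 = 1/4

1/4


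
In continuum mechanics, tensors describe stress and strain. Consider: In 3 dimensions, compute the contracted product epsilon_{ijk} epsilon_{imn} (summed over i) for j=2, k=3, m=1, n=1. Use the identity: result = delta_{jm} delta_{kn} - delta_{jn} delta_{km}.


Using the identity: epsilon_{ijk} epsilon_{imn} = delta_{jm} delta_{kn} - delta_{jn} delta_{km}.
delta_{21} = 0
delta_{31} = 0
delta_{21} = 0
delta_{31} = 0
Result = 0 * 0 - 0 * 0 = 0 - 0 = 0

0


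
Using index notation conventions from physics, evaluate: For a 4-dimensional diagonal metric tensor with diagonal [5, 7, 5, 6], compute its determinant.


For a diagonal metric, the determinant is the product of diagonal entries.
Diagonal entries: 5, 7, 5, 6
det(g) = 5 * 7 * 5 * 6 = 1050

1050


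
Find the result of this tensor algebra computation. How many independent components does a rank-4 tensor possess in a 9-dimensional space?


The number of components of a rank-r tensor in d dimensions is d^r.
Here d = 9 and r = 4.
9^4 = 6561

6561


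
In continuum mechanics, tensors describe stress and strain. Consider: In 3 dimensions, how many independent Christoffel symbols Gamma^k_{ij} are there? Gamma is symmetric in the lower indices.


Christoffel symbols Gamma^k_{ij} are symmetric in i,j, so there are d * d(d+1)/2 independent symbols.
d = 3
d(d+1)/2 = 3 * 4 / 2 = 6
Total = 3 * 6 = 18

18


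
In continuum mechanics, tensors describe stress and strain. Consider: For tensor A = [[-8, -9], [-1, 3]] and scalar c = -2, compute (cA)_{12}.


Scalar multiplication: (cA)_{ij} = c * A_{ij}.
c = -2
A_{12} = -9
(cA)_{12} = -2 * -9 = 18

18


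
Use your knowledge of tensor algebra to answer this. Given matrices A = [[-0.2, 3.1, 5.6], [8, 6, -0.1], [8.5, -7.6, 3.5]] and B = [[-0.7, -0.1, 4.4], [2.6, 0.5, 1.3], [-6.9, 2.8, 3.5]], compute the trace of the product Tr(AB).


Tr(AB) = sum_i (AB)_{ii} where (AB)_{ii} = sum_k A_{ik} B_{ki}.
(AB)_{11} = -0.2*-0.7 + 3.1*2.6 + 5.6*-6.9 = -30.44
(AB)_{22} = 8*-0.1 + 6*0.5 + -0.1*2.8 = 1.92
(AB)_{33} = 8.5*4.4 + -7.6*1.3 + 3.5*3.5 = 39.77
Tr(AB) = -30.44 + 1.92 + 39.77 = 11.25

11.25


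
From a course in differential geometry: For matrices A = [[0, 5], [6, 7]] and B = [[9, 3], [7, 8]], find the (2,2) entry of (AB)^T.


(AB)^T_{ij} = (AB)_{ji} = sum_k A_{jk} B_{ki}.
For i=2, j=2 we need (AB)_{22}:
A_{21} * B_{12} = 6 * 3 = 18
A_{22} * B_{22} = 7 * 8 = 56
Sum = 18 + 56 = 74

74


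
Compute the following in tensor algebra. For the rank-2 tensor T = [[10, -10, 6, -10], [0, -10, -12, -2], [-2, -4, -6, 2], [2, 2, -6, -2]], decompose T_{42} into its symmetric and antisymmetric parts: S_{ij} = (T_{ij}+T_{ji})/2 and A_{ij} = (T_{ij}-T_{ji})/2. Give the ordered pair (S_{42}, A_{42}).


T_{42} = 2
T_{24} = -2
S_{42} = (2 + -2)/2 = 0/2 = 0
A_{42} = (2 - -2)/2 = 4/2 = 2
Check: S + A = 0 + 2 = 2 = T_{42}.

(0, 2)


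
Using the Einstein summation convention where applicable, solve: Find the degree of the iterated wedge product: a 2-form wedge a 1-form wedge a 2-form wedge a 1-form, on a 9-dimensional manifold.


The degree of a wedge product is the sum of the degrees of the individual forms.
Degrees: 2, 1, 2, 1
Total degree = 2 + 1 + 2 + 1 = 6

6


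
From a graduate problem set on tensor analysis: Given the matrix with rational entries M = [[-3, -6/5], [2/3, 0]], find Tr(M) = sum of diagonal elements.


The trace is the sum of diagonal entries.
Diagonal: M[1,1] = -3, M[2,2] = 0
Tr(M) = -3 + 0
Computing step by step:
After adding M[1,1]: -3
After adding M[2,2]: -3
Tr(M) = -3

-3


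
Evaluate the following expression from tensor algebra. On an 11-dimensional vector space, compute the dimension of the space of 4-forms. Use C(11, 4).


The dimension of the space of p-forms on an n-dimensional space is C(n, p).
n = 11, p = 4
C(11, 4) = 11! / (4! * 7!) = 330

330


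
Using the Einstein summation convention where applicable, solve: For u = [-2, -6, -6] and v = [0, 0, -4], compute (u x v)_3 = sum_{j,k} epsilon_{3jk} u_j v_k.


(u x v)_3 = sum_{j,k} epsilon_{3jk} u_j v_k. Only permutations of (1,2,3) contribute; the two non-zero terms are:
eps_{312} u_1 v_2 = 1 * -2 * 0 = 0
eps_{321} u_2 v_1 = -1 * -6 * 0 = 0
(u x v)_3 = 0

0


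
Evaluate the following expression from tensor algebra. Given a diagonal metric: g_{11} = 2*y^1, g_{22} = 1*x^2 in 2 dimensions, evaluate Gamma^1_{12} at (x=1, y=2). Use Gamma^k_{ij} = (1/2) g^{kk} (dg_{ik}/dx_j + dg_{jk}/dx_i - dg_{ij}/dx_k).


For a diagonal metric, Gamma^k_{ij} = (1/2) g^{kk} (dg_{ik}/dx_j + dg_{jk}/dx_i - dg_{ij}/dx_k).
The metric is diagonal, so g_{ab} = 0 for a != b.
At the given point: g_{11} = 4, g_{22} = 1
g^{11} = 1/4
dg_{11}/dx_2 = dg_{11}/dx_2 = 2
dg_{21}/dx_1 = 0 (off-diagonal)
dg_{12}/dx_1 = 0 (off-diagonal)
Numerator = 2 + 0 - 0 = 2
Gamma^1_{12} = 2 / (2 * 4) = 1/4

1/4


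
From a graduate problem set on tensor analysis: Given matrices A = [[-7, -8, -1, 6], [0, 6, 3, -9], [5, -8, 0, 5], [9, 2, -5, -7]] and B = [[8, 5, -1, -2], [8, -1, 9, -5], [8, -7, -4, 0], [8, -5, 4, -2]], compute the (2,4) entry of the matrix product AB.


(AB)_{ij} = sum_k A_{ik} B_{kj}.
For i=2, j=4:
A_{21} * B_{14} = 0 * -2 = 0
A_{22} * B_{24} = 6 * -5 = -30
A_{23} * B_{34} = 3 * 0 = 0
A_{24} * B_{44} = -9 * -2 = 18
Sum = 0 + -30 + 0 + 18 = -12

-12


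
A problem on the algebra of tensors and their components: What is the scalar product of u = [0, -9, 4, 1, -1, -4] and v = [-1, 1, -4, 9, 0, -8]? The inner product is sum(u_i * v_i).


The inner product u . v = sum of u_i * v_i.
Term-by-term: 0 * -1, -9 * 1, 4 * -4, 1 * 9, -1 * 0, -4 * -8
Products: 0, -9, -16, 9, 0, 32
Sum = 0 + -9 + -16 + 9 + 0 + 32 = 16

16


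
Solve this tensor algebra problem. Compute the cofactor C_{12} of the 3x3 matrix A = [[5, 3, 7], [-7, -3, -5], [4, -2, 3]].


To find cofactor C_{12}, delete row 1 and column 2.
The resulting 2x2 submatrix is: [[-7, -5], [4, 3]]
Minor M_{12} = -7*3 - -5*4
  = -21 - -20 = -1
Sign = (-1)^(1+2) = (-1)^3 = -1
Cofactor C_{12} = -1 * -1 = 1

1


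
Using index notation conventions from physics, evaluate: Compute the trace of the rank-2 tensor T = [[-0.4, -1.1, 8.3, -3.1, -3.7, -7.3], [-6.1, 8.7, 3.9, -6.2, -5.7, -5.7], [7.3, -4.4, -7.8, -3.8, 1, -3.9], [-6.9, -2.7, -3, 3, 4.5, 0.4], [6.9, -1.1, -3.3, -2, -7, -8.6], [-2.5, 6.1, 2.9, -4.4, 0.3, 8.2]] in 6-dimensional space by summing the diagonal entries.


The contraction (trace) of a rank-2 tensor is the sum of its diagonal elements.
Diagonal entries: A[1,1] = -0.4, A[2,2] = 8.7, A[3,3] = -7.8, A[4,4] = 3, A[5,5] = -7, A[6,6] = 8.2
Tr(A) = -0.4 + 8.7 + -7.8 + 3 + -7 + 8.2 = 4.7

4.7


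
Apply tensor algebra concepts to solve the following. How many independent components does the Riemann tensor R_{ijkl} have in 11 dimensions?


The Riemann tensor in d dimensions has d^2(d^2 - 1)/12 independent components.
d = 11, so d^2 = 121
d^2 - 1 = 120
d^2(d^2 - 1) = 121 * 120 = 14520
Divide by 12: 14520 / 12 = 1210

1210


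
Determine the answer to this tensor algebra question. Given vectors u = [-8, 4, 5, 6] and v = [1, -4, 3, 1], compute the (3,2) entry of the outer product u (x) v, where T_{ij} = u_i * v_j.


The outer product entry T_{ij} = u_i * v_j.
We need i=3, j=2.
u_3 = 5, v_2 = -4
T_{3,2} = 5 * -4 = -20

-20


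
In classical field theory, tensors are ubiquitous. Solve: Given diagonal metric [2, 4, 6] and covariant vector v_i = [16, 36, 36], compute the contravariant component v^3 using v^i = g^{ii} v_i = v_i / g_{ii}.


To raise an index with a diagonal metric: v^i = v_i / g_{ii}.
For index 3: v_3 = 36, g_{33} = 6
v^3 = 36 / 6 = 6

6


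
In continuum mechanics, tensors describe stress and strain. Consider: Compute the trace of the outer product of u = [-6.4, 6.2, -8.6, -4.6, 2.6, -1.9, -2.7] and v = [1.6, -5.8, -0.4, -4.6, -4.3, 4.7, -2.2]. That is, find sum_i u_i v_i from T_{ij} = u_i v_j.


The outer product gives T_{ij} = u_i v_j.
The trace (contraction) is Tr(T) = sum_i T_{ii} = sum_i u_i v_i.
Diagonal entries:
T_{11} = u_1 * v_1 = -6.4 * 1.6 = -10.24
T_{22} = u_2 * v_2 = 6.2 * -5.8 = -35.96
T_{33} = u_3 * v_3 = -8.6 * -0.4 = 3.44
T_{44} = u_4 * v_4 = -4.6 * -4.6 = 21.16
T_{55} = u_5 * v_5 = 2.6 * -4.3 = -11.18
T_{66} = u_6 * v_6 = -1.9 * 4.7 = -8.93
T_{77} = u_7 * v_7 = -2.7 * -2.2 = 5.94
Tr(T) = -10.24 + -35.96 + 3.44 + 21.16 + -11.18 + -8.93 + 5.94 = -35.77

-35.77


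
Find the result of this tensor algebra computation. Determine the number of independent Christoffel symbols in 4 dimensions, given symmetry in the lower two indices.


Christoffel symbols Gamma^k_{ij} are symmetric in i,j, so there are d * d(d+1)/2 independent symbols.
d = 4
d(d+1)/2 = 4 * 5 / 2 = 10
Total = 4 * 10 = 40

40


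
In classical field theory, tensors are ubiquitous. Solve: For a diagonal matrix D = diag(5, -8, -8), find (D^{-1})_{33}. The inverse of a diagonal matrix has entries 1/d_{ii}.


For a diagonal matrix, the inverse has entries (D^{-1})_{ii} = 1/d_{ii}.
The diagonal entries are: d_{11} = 5, d_{22} = -8, d_{33} = -8
We need (D^{-1})_{33} = 1/d_{33} = 1/-8 = -1/8

-1/8


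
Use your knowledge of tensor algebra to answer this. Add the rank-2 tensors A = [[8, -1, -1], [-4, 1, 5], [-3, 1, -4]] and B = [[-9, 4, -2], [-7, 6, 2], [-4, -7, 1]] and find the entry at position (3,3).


Tensor addition is component-wise: (A + B)_{ij} = A_{ij} + B_{ij}.
A_{33} = -4
B_{33} = 1
(A + B)_{33} = -4 + 1 = -3

-3


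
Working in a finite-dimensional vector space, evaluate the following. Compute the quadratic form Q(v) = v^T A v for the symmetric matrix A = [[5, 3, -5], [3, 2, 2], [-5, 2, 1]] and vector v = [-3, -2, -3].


First compute Av:
(Av)_1 = 5*-3 + 3*-2 + -5*-3 = -6
(Av)_2 = 3*-3 + 2*-2 + 2*-3 = -19
(Av)_3 = -5*-3 + 2*-2 + 1*-3 = 8
Av = [-6, -19, 8]
Then v^T (Av) = -3*-6 + -2*-19 + -3*8
= 18 + 38 + -24 = 32

32


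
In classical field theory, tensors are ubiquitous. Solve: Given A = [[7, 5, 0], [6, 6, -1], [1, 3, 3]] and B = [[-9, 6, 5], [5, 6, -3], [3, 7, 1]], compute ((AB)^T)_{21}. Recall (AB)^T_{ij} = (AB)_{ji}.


(AB)^T_{ij} = (AB)_{ji} = sum_k A_{jk} B_{ki}.
For i=2, j=1 we need (AB)_{12}:
A_{11} * B_{12} = 7 * 6 = 42
A_{12} * B_{22} = 5 * 6 = 30
A_{13} * B_{32} = 0 * 7 = 0
Sum = 42 + 30 + 0 = 72

72


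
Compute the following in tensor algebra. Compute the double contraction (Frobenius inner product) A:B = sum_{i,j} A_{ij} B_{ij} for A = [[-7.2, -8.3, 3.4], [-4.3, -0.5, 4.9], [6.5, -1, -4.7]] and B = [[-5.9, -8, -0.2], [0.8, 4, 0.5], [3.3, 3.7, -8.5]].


A:B = sum over all i,j of A_{ij} * B_{ij}.
Row 1: -7.2*-5.9=42.48, -8.3*-8=66.4, 3.4*-0.2=-0.68 => row sum = 108.2
Row 2: -4.3*0.8=-3.44, -0.5*4=-2, 4.9*0.5=2.45 => row sum = -2.99
Row 3: 6.5*3.3=21.45, -1*3.7=-3.7, -4.7*-8.5=39.95 => row sum = 57.7
Total = 108.2 + -2.99 + 57.7 = 162.91

162.91


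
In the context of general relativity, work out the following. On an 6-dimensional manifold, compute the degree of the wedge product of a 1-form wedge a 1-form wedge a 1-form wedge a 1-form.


The degree of a wedge product is the sum of the degrees of the individual forms.
Degrees: 1, 1, 1, 1
Total degree = 1 + 1 + 1 + 1 = 4

4


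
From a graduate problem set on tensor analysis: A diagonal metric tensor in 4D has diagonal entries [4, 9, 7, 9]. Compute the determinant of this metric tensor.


For a diagonal metric, the determinant is the product of diagonal entries.
Diagonal entries: 4, 9, 7, 9
det(g) = 4 * 9 * 7 * 9 = 2268

2268


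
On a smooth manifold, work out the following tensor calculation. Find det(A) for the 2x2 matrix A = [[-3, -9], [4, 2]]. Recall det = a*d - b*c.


For a 2x2 matrix [[a, b], [c, d]], det = a*d - b*c.
a = -3, b = -9, c = 4, d = 2
a*d = -3 * 2 = -6
b*c = -9 * 4 = -36
det = -6 - -36 = 30

30


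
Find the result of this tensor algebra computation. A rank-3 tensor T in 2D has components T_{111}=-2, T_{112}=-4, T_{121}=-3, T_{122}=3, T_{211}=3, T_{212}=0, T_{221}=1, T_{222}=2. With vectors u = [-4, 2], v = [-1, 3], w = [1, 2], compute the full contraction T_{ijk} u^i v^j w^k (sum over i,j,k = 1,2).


S = sum over i,j,k of T_{ijk} u_i v_j w_k. Expanding all 8 terms:
T_{111}*u_1*v_1*w_1 = -2*-4*-1*1 = -8  (running total: -8)
T_{112}*u_1*v_1*w_2 = -4*-4*-1*2 = -32  (running total: -40)
T_{121}*u_1*v_2*w_1 = -3*-4*3*1 = 36  (running total: -4)
T_{122}*u_1*v_2*w_2 = 3*-4*3*2 = -72  (running total: -76)
T_{211}*u_2*v_1*w_1 = 3*2*-1*1 = -6  (running total: -82)
T_{212}*u_2*v_1*w_2 = 0*2*-1*2 = 0  (running total: -82)
T_{221}*u_2*v_2*w_1 = 1*2*3*1 = 6  (running total: -76)
T_{222}*u_2*v_2*w_2 = 2*2*3*2 = 24  (running total: -52)
S = -52

-52


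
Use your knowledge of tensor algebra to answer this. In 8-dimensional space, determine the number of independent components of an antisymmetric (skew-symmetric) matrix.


An antisymmetric rank-2 tensor satisfies A_{ij} = -A_{ji}, so diagonal entries are zero.
The independent components are the upper-triangular entries: C(n, 2) = n(n-1)/2.
n = 8
C(8, 2) = 8 * 7 / 2 = 56 / 2 = 28

28


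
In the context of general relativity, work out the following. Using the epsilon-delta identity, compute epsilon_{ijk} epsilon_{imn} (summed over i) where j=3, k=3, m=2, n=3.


Using the identity: epsilon_{ijk} epsilon_{imn} = delta_{jm} delta_{kn} - delta_{jn} delta_{km}.
delta_{32} = 0
delta_{33} = 1
delta_{33} = 1
delta_{32} = 0
Result = 0 * 1 - 1 * 0 = 0 - 0 = 0

0


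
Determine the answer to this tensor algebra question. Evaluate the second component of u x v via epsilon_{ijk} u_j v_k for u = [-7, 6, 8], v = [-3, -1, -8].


(u x v)_2 = sum_{j,k} epsilon_{2jk} u_j v_k. Only permutations of (1,2,3) contribute; the two non-zero terms are:
eps_{213} u_1 v_3 = -1 * -7 * -8 = -56
eps_{231} u_3 v_1 = 1 * 8 * -3 = -24
(u x v)_2 = -80

-80


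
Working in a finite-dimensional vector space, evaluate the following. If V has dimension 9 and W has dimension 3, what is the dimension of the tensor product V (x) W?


The dimension of a tensor product is the product of dimensions.
dim(V) = 9, dim(W) = 3
dim(V (x) W) = 9 * 3 = 27

27


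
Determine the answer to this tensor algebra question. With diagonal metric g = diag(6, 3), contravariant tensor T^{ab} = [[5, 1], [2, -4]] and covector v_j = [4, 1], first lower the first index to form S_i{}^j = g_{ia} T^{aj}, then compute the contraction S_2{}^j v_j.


Step 1: lower the first index. For a diagonal metric, g_{ia} T^{aj} = g_{ii} T^{ij} (no sum on i).
g_{22} = 3
S_2{}^1 = 3 * T^{21} = 3 * 2 = 6
S_2{}^2 = 3 * T^{22} = 3 * -4 = -12
Step 2: contract S_2{}^j with v_j.
S_2{}^1 * v_1 = 6 * 4 = 24
S_2{}^2 * v_2 = -12 * 1 = -12
Result = 24 + -12 = 12

12


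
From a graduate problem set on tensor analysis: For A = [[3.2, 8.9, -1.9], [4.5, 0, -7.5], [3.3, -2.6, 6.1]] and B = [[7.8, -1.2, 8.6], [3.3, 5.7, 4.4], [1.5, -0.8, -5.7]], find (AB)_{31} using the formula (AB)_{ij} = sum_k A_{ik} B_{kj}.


(AB)_{ij} = sum_k A_{ik} B_{kj}.
For i=3, j=1:
A_{31} * B_{11} = 3.3 * 7.8 = 25.74
A_{32} * B_{21} = -2.6 * 3.3 = -8.58
A_{33} * B_{31} = 6.1 * 1.5 = 9.15
Sum = 25.74 + -8.58 + 9.15 = 26.31

26.31


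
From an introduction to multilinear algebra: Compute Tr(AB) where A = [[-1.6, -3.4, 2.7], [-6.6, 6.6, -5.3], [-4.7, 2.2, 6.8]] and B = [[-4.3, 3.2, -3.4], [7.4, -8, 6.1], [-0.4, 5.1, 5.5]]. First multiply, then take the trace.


Tr(AB) = sum_i (AB)_{ii} where (AB)_{ii} = sum_k A_{ik} B_{ki}.
(AB)_{11} = -1.6*-4.3 + -3.4*7.4 + 2.7*-0.4 = -19.36
(AB)_{22} = -6.6*3.2 + 6.6*-8 + -5.3*5.1 = -100.95
(AB)_{33} = -4.7*-3.4 + 2.2*6.1 + 6.8*5.5 = 66.8
Tr(AB) = -19.36 + -100.95 + 66.8 = -53.51

-53.51


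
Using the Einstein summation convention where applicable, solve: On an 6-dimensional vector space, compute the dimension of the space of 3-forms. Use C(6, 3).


The dimension of the space of p-forms on an n-dimensional space is C(n, p).
n = 6, p = 3
C(6, 3) = 6! / (3! * 3!) = 20

20


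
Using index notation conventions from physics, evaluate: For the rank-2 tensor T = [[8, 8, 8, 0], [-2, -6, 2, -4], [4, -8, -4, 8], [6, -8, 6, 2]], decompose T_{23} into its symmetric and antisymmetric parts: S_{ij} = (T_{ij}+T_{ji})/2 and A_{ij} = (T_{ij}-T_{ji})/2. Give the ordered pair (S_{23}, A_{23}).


T_{23} = 2
T_{32} = -8
S_{23} = (2 + -8)/2 = -6/2 = -3
A_{23} = (2 - -8)/2 = 10/2 = 5
Check: S + A = -3 + 5 = 2 = T_{23}.

(-3, 5)


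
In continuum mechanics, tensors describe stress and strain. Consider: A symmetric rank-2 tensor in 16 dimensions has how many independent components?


A symmetric rank-2 tensor in d dimensions has d(d+1)/2 independent components.
d = 16
d(d+1)/2 = 16 * 17 / 2 = 272 / 2 = 136

136


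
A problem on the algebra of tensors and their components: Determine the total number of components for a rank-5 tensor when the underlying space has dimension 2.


The number of components of a rank-r tensor in d dimensions is d^r.
Here d = 2 and r = 5.
2^5 = 32

32


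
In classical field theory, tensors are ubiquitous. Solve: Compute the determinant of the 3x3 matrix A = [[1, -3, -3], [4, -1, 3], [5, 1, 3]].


Expanding along the first row, det(A) = a11*M_11 - a12*M_12 + a13*M_13, where M_1j is the (1,j) minor.
Minor M_11 = -1*3 - 3*1 = -6
Minor M_12 = 4*3 - 3*5 = -3
Minor M_13 = 4*1 - -1*5 = 9
det = 1*(-6) - -3*(-3) + -3*(9)
    = -6 - 9 + -27
    = -42

-42


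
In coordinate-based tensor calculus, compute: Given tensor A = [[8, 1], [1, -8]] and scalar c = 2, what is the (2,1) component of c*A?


Scalar multiplication: (cA)_{ij} = c * A_{ij}.
c = 2
A_{21} = 1
(cA)_{21} = 2 * 1 = 2

2


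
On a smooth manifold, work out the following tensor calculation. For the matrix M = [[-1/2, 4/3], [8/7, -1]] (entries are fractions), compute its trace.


The trace is the sum of diagonal entries.
Diagonal: M[1,1] = -1/2, M[2,2] = -1
Tr(M) = -1/2 + -1
Computing step by step:
After adding M[1,1]: -1/2
After adding M[2,2]: -3/2
Tr(M) = -3/2

-3/2


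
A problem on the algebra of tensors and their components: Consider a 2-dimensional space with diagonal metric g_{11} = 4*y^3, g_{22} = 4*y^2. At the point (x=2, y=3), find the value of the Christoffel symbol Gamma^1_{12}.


For a diagonal metric, Gamma^k_{ij} = (1/2) g^{kk} (dg_{ik}/dx_j + dg_{jk}/dx_i - dg_{ij}/dx_k).
The metric is diagonal, so g_{ab} = 0 for a != b.
At the given point: g_{11} = 108, g_{22} = 36
g^{11} = 1/108
dg_{11}/dx_2 = dg_{11}/dx_2 = 108
dg_{21}/dx_1 = 0 (off-diagonal)
dg_{12}/dx_1 = 0 (off-diagonal)
Numerator = 108 + 0 - 0 = 108
Gamma^1_{12} = 108 / (2 * 108) = 1/2

1/2


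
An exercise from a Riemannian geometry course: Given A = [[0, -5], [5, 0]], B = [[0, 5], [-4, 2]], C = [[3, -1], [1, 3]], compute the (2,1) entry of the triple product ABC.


(ABC)_{21} = sum_m (AB)_{2m} C_{m1}. First compute row 2 of AB.
(AB)_{21} = 5*0 + 0*-4 = 0
(AB)_{22} = 5*5 + 0*2 = 25
Now contract with column 1 of C:
(AB)_{21} * C_{11} = 0 * 3 = 0
(AB)_{22} * C_{21} = 25 * 1 = 25
(ABC)_{21} = 0 + 25 = 25

25


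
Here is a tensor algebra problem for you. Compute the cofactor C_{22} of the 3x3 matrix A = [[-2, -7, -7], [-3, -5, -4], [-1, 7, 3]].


To find cofactor C_{22}, delete row 2 and column 2.
The resulting 2x2 submatrix is: [[-2, -7], [-1, 3]]
Minor M_{22} = -2*3 - -7*-1
  = -6 - 7 = -13
Sign = (-1)^(2+2) = (-1)^4 = 1
Cofactor C_{22} = 1 * -13 = -13

-13


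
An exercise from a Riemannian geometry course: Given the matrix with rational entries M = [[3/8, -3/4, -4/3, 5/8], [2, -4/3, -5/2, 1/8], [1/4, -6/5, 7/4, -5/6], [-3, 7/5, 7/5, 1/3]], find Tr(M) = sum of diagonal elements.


The trace is the sum of diagonal entries.
Diagonal: M[1,1] = 3/8, M[2,2] = -4/3, M[3,3] = 7/4, M[4,4] = 1/3
Tr(M) = 3/8 + -4/3 + 7/4 + 1/3
Computing step by step:
After adding M[1,1]: 3/8
After adding M[2,2]: -23/24
After adding M[3,3]: 19/24
After adding M[4,4]: 9/8
Tr(M) = 9/8

9/8


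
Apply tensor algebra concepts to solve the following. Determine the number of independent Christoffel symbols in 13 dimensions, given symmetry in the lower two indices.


Christoffel symbols Gamma^k_{ij} are symmetric in i,j, so there are d * d(d+1)/2 independent symbols.
d = 13
d(d+1)/2 = 13 * 14 / 2 = 91
Total = 13 * 91 = 1183

1183
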